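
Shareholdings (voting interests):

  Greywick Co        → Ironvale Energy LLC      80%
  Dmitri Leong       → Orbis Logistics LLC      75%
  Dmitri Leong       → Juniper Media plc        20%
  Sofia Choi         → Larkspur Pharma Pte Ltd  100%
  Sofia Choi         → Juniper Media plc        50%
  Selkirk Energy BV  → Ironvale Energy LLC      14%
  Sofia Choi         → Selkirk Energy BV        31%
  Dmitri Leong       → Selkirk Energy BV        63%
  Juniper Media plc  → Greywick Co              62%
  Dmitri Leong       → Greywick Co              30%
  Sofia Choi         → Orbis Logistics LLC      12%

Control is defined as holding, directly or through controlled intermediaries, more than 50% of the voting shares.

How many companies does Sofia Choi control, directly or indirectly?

1

Sofia holds 100% of Larkspur, so Sofia controls Larkspur.
No other company's threshold is met.
Sofia controls 1 company.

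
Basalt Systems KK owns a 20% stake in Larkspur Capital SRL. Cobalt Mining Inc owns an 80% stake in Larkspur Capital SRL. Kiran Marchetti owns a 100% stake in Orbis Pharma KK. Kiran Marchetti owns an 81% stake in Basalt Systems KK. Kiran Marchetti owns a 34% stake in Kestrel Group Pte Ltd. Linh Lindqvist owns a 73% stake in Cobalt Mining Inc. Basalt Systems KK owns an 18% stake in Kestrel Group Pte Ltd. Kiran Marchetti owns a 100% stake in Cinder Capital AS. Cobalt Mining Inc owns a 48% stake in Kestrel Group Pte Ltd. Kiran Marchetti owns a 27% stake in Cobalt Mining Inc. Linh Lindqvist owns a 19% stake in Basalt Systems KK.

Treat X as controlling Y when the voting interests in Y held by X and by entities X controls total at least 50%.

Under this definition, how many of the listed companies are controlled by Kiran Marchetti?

4

Kiran holds 81% of Basalt, so Kiran controls Basalt.
Kiran holds 100% of Cinder, so Kiran controls Cinder.
Kiran holds 100% of Orbis, so Kiran controls Orbis.
Basalt and Kiran together hold 18% + 34% = 52% of Kestrel, so Kiran controls Kestrel.
No other company's threshold is met.
Kiran controls 4 companies.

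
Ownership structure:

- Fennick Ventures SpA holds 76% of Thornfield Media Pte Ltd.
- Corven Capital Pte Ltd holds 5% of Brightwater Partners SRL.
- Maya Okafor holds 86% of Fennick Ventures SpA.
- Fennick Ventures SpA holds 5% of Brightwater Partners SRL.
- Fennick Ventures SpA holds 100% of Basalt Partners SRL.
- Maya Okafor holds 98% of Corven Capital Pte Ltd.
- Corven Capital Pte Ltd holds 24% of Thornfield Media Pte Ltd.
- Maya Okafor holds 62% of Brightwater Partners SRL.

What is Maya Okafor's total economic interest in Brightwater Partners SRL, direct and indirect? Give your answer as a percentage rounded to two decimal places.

Maya reaches Brightwater along 3 paths.
Via Fennick: 86% × 5% = 4.3%.
Via Corven: 98% × 5% = 4.9%.
Direct stake: 62% = 62%.
Total: 4.3% + 4.9% + 62% = 71.2%.
Rounded: 71.20%.

71.20%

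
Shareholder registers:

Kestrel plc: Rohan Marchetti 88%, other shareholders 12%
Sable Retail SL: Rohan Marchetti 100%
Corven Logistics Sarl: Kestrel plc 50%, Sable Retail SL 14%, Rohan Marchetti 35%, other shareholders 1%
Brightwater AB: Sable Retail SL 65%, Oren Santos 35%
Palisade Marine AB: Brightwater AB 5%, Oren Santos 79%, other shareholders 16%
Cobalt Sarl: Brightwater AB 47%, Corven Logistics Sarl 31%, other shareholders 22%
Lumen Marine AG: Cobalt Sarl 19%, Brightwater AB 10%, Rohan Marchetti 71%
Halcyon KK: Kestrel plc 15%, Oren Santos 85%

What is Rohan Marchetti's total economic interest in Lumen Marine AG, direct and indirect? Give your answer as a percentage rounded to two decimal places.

Rohan reaches Lumen along 6 paths.
Via Sable → Brightwater → Cobalt: 100% × 65% × 47% × 19% = 5.8045%.
Via Kestrel → Corven → Cobalt: 88% × 50% × 31% × 19% = 2.5916%.
Via Sable → Corven → Cobalt: 100% × 14% × 31% × 19% = 0.8246%.
Via Corven → Cobalt: 35% × 31% × 19% = 2.0615%.
Via Sable → Brightwater: 100% × 65% × 10% = 6.5%.
Direct stake: 71% = 71%.
Total: 5.8045% + 2.5916% + 0.8246% + 2.0615% + 6.5% + 71% = 88.7822%.
Rounded: 88.78%.

88.78%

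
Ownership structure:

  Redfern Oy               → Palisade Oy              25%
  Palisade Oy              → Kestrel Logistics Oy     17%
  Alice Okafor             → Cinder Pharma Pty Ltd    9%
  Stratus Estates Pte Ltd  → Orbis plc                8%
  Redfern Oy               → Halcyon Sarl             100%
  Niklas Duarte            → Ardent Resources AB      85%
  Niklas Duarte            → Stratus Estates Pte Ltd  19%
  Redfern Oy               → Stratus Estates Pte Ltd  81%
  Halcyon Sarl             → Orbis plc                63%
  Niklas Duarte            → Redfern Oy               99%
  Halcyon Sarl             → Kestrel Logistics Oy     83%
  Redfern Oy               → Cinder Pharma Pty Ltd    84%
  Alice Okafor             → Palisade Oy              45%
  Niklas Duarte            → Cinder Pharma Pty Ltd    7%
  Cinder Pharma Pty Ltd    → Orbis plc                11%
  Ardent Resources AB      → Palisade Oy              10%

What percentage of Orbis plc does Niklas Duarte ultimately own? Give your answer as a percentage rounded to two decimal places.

Niklas reaches Orbis along 5 paths.
Via Stratus: 19% × 8% = 1.52%.
Via Redfern → Stratus: 99% × 81% × 8% = 6.4152%.
Via Redfern → Halcyon: 99% × 100% × 63% = 62.37%.
Via Redfern → Cinder: 99% × 84% × 11% = 9.1476%.
Via Cinder: 7% × 11% = 0.77%.
Total: 1.52% + 6.4152% + 62.37% + 9.1476% + 0.77% = 80.2228%.
Rounded: 80.22%.

80.22%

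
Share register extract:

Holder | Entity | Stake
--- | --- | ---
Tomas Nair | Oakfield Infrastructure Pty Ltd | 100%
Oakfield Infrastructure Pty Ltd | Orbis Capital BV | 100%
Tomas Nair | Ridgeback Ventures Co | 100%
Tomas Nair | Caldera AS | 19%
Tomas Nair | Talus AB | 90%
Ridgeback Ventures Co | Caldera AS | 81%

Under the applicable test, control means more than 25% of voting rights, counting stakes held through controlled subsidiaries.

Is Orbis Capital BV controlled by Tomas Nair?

Yes

Tomas holds 100% of Oakfield, so Tomas controls Oakfield.
Oakfield holds 100% of Orbis, so Tomas controls Orbis.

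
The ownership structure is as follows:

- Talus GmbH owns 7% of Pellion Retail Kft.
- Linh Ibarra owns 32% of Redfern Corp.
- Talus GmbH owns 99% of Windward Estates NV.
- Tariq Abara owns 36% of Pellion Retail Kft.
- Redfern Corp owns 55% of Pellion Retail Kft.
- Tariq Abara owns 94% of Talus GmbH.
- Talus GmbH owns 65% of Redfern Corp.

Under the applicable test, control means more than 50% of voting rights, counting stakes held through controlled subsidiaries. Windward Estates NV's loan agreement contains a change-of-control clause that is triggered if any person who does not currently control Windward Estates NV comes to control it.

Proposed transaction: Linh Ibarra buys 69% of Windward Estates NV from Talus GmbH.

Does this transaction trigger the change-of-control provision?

The purchase adds only to Linh's holdings (Talus's stake shrinks), so Linh is the only person who could newly come to control Windward.
Linh's largest direct stake is 32% in Redfern, which does not meet the threshold, so Linh controls no company.
Neither Linh nor any entity Linh controls holds any voting interest in Windward.
So before the transaction, Linh does not control Windward.
After the purchase, Linh holds 69% of Windward directly, and Talus's stake falls to 30%.
Linh holds 69% of Windward, so Linh controls Windward.
Linh did not control Windward before and does after, so the clause is triggered.

Yes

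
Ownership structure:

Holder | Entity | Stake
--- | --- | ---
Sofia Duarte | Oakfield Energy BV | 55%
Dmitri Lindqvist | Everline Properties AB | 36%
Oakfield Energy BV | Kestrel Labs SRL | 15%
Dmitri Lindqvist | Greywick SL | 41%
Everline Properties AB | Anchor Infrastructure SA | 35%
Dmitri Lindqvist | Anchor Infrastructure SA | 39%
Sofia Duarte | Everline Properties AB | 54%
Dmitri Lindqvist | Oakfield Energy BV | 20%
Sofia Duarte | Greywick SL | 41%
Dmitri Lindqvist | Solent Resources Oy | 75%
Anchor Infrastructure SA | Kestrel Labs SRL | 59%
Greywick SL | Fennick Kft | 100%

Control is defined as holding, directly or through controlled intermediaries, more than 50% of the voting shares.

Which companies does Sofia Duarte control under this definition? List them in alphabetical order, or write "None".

Sofia holds 54% of Everline, so Sofia controls Everline.
Sofia holds 55% of Oakfield, so Sofia controls Oakfield.
No other company's threshold is met.

Everline Properties AB, Oakfield Energy BV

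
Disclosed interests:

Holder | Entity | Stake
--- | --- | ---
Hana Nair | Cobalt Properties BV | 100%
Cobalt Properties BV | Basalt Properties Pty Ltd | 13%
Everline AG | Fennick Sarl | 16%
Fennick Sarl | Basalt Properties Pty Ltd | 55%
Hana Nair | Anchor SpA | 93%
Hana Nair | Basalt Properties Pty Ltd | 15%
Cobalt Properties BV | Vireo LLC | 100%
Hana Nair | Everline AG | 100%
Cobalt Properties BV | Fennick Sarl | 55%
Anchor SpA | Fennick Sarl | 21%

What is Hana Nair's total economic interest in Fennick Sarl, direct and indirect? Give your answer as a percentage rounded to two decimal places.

90.53%

Hana reaches Fennick along 3 paths.
Via Everline: 100% × 16% = 16%.
Via Cobalt: 100% × 55% = 55%.
Via Anchor: 93% × 21% = 19.53%.
Total: 16% + 55% + 19.53% = 90.53%.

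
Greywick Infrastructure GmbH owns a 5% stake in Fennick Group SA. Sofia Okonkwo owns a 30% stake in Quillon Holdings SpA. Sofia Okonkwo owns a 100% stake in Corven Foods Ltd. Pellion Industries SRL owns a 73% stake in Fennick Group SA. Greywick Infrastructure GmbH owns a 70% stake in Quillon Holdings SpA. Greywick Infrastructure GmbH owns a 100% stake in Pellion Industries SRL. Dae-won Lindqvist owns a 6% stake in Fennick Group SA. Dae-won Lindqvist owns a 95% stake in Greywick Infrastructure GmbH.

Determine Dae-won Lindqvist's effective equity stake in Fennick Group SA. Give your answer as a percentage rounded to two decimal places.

80.10%

Dae-won reaches Fennick along 3 paths.
Direct stake: 6% = 6%.
Via Greywick: 95% × 5% = 4.75%.
Via Greywick → Pellion: 95% × 100% × 73% = 69.35%.
Total: 6% + 4.75% + 69.35% = 80.1%.
Rounded: 80.10%.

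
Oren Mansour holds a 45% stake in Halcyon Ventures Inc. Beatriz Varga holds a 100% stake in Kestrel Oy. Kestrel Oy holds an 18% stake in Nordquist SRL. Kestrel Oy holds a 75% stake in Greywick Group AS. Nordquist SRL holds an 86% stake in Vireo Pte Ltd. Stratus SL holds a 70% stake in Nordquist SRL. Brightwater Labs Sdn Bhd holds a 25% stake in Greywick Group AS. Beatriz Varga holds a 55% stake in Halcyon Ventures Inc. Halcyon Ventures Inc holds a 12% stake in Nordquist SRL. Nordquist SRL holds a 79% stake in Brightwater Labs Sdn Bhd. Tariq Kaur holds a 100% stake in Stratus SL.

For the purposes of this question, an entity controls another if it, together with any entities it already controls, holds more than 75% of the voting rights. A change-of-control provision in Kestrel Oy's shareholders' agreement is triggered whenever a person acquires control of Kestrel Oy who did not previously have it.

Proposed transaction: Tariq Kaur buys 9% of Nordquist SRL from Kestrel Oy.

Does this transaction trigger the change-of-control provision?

The purchase adds only to Tariq's holdings (Kestrel's stake shrinks), so Tariq is the only person who could newly come to control Kestrel.
Tariq holds 100% of Stratus, so Tariq controls Stratus.
Neither Tariq nor any entity Tariq controls holds any voting interest in Kestrel.
So before the transaction, Tariq does not control Kestrel.
After the purchase, Tariq holds 9% of Nordquist directly, and Kestrel's stake falls to 9%.
Stratus and Tariq together hold 70% + 9% = 79% of Nordquist, so Tariq controls Nordquist.
Nordquist holds 79% of Brightwater, so Tariq controls Brightwater.
Nordquist holds 86% of Vireo, so Tariq controls Vireo.
After the transaction, neither Tariq nor any entity Tariq controls holds a voting interest in Kestrel, so Tariq still does not control it.
No new person acquires control, so the clause is not triggered.

No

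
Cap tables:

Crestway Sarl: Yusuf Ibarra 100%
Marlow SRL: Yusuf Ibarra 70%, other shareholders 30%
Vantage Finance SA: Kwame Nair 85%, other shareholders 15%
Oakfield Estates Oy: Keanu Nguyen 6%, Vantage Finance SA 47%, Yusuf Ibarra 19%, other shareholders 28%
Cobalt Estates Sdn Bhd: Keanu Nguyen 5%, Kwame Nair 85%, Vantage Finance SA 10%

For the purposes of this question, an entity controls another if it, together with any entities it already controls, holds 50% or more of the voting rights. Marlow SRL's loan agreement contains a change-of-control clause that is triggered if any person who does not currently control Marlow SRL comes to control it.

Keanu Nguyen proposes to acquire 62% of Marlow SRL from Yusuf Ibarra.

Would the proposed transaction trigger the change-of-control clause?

The purchase adds only to Keanu's holdings (Yusuf's stake shrinks), so Keanu is the only person who could newly come to control Marlow.
Keanu's largest direct stake is 6% in Oakfield, which does not meet the threshold, so Keanu controls no company.
Neither Keanu nor any entity Keanu controls holds any voting interest in Marlow.
So before the transaction, Keanu does not control Marlow.
After the purchase, Keanu holds 62% of Marlow directly, and Yusuf's stake falls to 8%.
Keanu holds 62% of Marlow, so Keanu controls Marlow.
Keanu did not control Marlow before and does after, so the clause is triggered.

Yes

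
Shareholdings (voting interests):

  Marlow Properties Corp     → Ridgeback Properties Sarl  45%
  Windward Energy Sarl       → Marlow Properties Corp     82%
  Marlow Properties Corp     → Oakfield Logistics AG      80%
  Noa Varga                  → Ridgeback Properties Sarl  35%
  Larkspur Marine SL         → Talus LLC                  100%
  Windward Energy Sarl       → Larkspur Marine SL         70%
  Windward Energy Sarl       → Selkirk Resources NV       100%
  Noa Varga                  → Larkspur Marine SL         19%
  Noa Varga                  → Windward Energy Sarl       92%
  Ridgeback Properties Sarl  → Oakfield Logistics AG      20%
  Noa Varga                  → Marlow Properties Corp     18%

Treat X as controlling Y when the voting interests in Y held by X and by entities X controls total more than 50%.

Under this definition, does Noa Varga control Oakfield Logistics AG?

Yes

Noa holds 92% of Windward, so Noa controls Windward.
Windward and Noa together hold 82% + 18% = 100% of Marlow, so Noa controls Marlow.
Noa and Marlow together hold 35% + 45% = 80% of Ridgeback, so Noa controls Ridgeback.
Marlow and Ridgeback together hold 80% + 20% = 100% of Oakfield, so Noa controls Oakfield.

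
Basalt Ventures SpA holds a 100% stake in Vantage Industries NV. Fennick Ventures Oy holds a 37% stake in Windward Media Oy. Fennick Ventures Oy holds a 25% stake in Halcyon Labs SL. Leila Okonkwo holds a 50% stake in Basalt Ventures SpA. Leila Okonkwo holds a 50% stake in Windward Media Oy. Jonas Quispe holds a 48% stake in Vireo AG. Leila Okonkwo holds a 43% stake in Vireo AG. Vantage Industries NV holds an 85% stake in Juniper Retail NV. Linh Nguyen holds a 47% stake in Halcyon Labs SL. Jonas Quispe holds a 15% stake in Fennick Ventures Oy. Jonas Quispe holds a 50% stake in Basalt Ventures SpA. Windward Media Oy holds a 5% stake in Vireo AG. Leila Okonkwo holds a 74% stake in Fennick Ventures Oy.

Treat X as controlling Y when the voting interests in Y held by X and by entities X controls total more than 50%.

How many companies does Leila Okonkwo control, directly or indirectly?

Leila holds 74% of Fennick, so Leila controls Fennick.
Leila and Fennick together hold 50% + 37% = 87% of Windward, so Leila controls Windward.
No other company's threshold is met.
Leila controls 2 companies.

2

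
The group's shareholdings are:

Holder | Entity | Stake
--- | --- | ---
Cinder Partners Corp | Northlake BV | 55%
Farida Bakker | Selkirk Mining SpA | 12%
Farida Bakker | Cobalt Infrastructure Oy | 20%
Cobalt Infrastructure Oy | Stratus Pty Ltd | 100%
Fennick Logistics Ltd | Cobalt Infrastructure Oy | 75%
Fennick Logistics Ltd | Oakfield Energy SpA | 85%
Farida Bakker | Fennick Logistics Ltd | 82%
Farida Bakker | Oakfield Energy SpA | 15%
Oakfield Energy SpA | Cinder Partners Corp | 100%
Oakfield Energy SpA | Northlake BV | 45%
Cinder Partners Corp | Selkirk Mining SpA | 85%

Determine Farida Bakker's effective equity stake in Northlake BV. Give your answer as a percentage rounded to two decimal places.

Farida reaches Northlake along 4 paths.
Via Fennick → Oakfield: 82% × 85% × 45% = 31.365%.
Via Oakfield: 15% × 45% = 6.75%.
Via Fennick → Oakfield → Cinder: 82% × 85% × 100% × 55% = 38.335%.
Via Oakfield → Cinder: 15% × 100% × 55% = 8.25%.
Total: 31.365% + 6.75% + 38.335% + 8.25% = 84.7%.
Rounded: 84.70%.

84.70%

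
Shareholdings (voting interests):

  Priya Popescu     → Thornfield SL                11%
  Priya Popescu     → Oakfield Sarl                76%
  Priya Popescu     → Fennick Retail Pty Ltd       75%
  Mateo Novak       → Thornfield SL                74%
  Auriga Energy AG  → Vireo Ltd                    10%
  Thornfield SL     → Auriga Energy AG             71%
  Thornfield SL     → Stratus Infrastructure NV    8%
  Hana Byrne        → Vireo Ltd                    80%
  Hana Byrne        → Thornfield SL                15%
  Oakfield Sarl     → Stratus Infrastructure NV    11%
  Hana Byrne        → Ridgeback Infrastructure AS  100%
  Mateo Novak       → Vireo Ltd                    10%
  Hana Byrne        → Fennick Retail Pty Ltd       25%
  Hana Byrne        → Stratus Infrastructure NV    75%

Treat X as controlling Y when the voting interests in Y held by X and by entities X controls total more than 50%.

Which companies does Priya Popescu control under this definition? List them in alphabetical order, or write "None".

Priya holds 76% of Oakfield, so Priya controls Oakfield.
Priya holds 75% of Fennick, so Priya controls Fennick.
No other company's threshold is met.

Fennick Retail Pty Ltd, Oakfield Sarl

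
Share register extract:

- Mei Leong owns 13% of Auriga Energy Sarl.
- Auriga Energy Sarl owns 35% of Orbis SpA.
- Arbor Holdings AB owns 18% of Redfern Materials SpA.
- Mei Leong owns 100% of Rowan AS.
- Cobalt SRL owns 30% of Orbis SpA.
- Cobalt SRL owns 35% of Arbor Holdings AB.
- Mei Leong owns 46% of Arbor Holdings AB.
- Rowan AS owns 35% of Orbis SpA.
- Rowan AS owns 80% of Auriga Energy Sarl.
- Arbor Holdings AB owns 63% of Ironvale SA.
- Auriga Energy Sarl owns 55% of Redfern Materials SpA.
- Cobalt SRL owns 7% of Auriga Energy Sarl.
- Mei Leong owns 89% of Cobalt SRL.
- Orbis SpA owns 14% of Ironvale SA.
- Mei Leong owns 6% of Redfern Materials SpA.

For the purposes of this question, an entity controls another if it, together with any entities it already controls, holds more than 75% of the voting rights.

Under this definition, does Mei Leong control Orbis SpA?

Mei holds 89% of Cobalt, so Mei controls Cobalt.
Mei holds 100% of Rowan, so Mei controls Rowan.
Cobalt and Mei and Rowan together hold 7% + 13% + 80% = 100% of Auriga, so Mei controls Auriga.
Cobalt and Rowan and Auriga together hold 30% + 35% + 35% = 100% of Orbis, so Mei controls Orbis.

Yes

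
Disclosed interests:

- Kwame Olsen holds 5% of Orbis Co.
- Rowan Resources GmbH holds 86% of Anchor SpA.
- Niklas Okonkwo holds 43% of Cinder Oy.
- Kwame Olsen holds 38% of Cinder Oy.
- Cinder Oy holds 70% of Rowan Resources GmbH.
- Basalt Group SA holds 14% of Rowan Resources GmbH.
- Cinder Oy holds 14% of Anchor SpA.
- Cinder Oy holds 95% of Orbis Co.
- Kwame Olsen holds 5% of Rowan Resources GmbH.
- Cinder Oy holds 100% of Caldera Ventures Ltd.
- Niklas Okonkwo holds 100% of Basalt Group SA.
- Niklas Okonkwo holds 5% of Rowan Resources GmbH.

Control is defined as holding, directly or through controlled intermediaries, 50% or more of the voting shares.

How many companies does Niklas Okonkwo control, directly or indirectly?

Niklas holds 100% of Basalt, so Niklas controls Basalt.
No other company's threshold is met.
Niklas controls 1 company.

1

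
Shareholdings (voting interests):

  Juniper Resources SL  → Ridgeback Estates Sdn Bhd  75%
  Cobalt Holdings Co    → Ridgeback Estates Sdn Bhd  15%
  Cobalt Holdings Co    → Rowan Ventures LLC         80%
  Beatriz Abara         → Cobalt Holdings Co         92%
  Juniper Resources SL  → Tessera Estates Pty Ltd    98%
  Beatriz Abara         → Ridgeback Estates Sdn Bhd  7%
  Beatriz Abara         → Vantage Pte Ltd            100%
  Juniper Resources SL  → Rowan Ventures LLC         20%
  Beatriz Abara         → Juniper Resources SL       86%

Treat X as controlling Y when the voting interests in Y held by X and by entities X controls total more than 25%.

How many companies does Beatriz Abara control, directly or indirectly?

Beatriz holds 86% of Juniper, so Beatriz controls Juniper.
Beatriz holds 92% of Cobalt, so Beatriz controls Cobalt.
Cobalt and Juniper together hold 80% + 20% = 100% of Rowan, so Beatriz controls Rowan.
Juniper holds 98% of Tessera, so Beatriz controls Tessera.
Cobalt and Beatriz and Juniper together hold 15% + 7% + 75% = 97% of Ridgeback, so Beatriz controls Ridgeback.
Beatriz holds 100% of Vantage, so Beatriz controls Vantage.
Beatriz controls 6 companies.

6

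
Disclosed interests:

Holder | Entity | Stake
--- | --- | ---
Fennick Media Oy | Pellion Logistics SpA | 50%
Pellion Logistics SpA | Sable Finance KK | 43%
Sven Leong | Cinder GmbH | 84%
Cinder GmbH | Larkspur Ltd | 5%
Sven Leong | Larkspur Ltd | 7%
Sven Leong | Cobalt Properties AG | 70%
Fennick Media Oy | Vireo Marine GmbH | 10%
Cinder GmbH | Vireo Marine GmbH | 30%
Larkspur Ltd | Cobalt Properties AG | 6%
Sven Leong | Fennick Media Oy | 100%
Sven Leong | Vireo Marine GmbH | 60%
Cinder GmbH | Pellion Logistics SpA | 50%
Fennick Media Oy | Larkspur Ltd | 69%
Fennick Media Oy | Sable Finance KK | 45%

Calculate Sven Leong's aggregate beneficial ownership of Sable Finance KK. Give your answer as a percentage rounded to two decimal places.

84.56%

Sven reaches Sable along 3 paths.
Via Cinder → Pellion: 84% × 50% × 43% = 18.06%.
Via Fennick → Pellion: 100% × 50% × 43% = 21.5%.
Via Fennick: 100% × 45% = 45%.
Total: 18.06% + 21.5% + 45% = 84.56%.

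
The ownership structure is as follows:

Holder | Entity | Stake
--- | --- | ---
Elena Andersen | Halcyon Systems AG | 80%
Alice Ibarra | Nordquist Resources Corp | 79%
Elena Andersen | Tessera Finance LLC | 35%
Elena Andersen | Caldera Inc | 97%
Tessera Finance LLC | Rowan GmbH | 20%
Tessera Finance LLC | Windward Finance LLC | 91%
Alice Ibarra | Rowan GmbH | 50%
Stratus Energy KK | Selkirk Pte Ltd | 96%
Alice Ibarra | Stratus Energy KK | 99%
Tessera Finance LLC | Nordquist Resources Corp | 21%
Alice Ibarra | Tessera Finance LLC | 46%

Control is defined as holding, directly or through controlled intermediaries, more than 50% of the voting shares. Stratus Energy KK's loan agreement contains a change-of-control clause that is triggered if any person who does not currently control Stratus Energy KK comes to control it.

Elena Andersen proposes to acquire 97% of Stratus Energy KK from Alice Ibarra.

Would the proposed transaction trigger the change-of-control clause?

Yes

The purchase adds only to Elena's holdings (Alice's stake shrinks), so Elena is the only person who could newly come to control Stratus.
Elena holds 97% of Caldera, so Elena controls Caldera.
Elena holds 80% of Halcyon, so Elena controls Halcyon.
Neither Elena nor any entity Elena controls holds any voting interest in Stratus.
So before the transaction, Elena does not control Stratus.
After the purchase, Elena holds 97% of Stratus directly, and Alice's stake falls to 2%.
Elena holds 97% of Stratus, so Elena controls Stratus.
Elena did not control Stratus before and does after, so the clause is triggered.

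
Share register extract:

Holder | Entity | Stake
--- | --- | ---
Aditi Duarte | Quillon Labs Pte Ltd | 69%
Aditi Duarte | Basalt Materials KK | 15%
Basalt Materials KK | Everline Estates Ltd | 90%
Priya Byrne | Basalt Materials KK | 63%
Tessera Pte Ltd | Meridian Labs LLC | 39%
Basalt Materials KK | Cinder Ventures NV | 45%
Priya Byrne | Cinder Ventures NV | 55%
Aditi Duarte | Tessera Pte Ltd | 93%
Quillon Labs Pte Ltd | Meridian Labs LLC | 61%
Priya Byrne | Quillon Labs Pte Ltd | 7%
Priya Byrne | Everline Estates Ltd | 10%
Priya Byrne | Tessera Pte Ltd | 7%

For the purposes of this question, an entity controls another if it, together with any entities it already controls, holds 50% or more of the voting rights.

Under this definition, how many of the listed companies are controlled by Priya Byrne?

3

Priya holds 63% of Basalt, so Priya controls Basalt.
Basalt and Priya together hold 45% + 55% = 100% of Cinder, so Priya controls Cinder.
Basalt and Priya together hold 90% + 10% = 100% of Everline, so Priya controls Everline.
No other company's threshold is met.
Priya controls 3 companies.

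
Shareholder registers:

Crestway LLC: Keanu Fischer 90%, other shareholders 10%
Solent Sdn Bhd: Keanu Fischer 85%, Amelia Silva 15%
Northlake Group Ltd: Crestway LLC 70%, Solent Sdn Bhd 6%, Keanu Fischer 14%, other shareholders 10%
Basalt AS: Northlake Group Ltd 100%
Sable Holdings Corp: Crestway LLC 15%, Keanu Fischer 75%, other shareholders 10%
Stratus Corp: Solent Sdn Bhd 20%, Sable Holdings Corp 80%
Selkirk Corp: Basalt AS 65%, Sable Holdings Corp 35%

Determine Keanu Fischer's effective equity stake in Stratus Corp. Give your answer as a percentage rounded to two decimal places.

87.80%

Keanu reaches Stratus along 3 paths.
Via Solent: 85% × 20% = 17%.
Via Crestway → Sable: 90% × 15% × 80% = 10.8%.
Via Sable: 75% × 80% = 60%.
Total: 17% + 10.8% + 60% = 87.8%.
Rounded: 87.80%.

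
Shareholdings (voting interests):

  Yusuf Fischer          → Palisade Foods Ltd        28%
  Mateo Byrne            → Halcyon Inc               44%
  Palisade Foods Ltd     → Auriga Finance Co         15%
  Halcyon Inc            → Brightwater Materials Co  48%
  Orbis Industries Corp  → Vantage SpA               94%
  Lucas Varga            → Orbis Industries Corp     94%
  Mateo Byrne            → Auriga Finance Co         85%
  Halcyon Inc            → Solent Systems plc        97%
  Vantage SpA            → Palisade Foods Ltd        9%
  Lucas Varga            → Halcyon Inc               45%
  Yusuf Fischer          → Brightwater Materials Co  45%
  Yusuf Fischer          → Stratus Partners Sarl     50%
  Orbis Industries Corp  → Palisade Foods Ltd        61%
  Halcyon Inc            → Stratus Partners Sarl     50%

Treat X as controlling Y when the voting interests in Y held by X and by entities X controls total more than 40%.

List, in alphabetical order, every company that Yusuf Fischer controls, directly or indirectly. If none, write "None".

Brightwater Materials Co, Stratus Partners Sarl

Yusuf holds 45% of Brightwater, so Yusuf controls Brightwater.
Yusuf holds 50% of Stratus, so Yusuf controls Stratus.
No other company's threshold is met.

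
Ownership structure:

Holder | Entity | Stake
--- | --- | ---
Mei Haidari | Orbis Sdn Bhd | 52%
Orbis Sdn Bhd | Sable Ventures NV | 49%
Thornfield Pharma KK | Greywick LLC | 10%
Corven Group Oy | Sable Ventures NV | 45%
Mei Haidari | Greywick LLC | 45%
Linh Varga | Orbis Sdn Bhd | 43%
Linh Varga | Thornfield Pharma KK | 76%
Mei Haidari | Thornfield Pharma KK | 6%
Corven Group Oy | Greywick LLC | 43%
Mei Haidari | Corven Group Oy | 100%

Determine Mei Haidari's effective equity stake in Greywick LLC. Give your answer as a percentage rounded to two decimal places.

88.60%

Mei reaches Greywick along 3 paths.
Via Thornfield: 6% × 10% = 0.6%.
Direct stake: 45% = 45%.
Via Corven: 100% × 43% = 43%.
Total: 0.6% + 45% + 43% = 88.6%.
Rounded: 88.60%.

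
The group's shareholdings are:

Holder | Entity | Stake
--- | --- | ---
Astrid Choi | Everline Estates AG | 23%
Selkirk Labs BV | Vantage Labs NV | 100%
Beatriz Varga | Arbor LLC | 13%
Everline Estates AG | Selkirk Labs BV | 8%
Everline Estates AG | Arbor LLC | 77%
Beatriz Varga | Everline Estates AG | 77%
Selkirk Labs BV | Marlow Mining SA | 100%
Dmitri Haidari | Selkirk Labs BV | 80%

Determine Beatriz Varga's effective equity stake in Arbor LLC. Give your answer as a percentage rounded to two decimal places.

Beatriz reaches Arbor along 2 paths.
Via Everline: 77% × 77% = 59.29%.
Direct stake: 13% = 13%.
Total: 59.29% + 13% = 72.29%.

72.29%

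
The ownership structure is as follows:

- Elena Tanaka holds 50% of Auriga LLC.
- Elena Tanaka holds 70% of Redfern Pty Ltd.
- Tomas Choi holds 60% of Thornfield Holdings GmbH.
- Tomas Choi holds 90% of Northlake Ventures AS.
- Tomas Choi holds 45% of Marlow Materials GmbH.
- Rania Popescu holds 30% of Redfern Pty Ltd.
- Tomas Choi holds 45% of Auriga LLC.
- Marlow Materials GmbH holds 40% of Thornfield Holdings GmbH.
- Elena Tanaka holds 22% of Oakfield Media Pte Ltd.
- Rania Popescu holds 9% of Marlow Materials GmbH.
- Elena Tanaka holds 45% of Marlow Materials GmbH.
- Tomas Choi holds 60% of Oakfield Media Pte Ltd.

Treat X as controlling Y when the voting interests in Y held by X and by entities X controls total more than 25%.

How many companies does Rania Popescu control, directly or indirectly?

1

Rania holds 30% of Redfern, so Rania controls Redfern.
No other company's threshold is met.
Rania controls 1 company.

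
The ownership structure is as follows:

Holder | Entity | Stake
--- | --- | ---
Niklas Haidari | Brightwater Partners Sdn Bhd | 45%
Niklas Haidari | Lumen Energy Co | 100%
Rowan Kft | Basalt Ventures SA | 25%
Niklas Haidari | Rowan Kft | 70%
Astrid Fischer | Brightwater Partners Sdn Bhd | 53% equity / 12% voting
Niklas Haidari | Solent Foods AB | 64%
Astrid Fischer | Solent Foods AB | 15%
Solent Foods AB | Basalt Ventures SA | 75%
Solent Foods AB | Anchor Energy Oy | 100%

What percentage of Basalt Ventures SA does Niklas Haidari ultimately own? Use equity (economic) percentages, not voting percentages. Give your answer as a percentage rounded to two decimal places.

Niklas reaches Basalt along 2 paths.
Via Rowan: 70% × 25% = 17.5%.
Via Solent: 64% × 75% = 48%.
Total: 17.5% + 48% = 65.5%.
Rounded: 65.50%.

65.50%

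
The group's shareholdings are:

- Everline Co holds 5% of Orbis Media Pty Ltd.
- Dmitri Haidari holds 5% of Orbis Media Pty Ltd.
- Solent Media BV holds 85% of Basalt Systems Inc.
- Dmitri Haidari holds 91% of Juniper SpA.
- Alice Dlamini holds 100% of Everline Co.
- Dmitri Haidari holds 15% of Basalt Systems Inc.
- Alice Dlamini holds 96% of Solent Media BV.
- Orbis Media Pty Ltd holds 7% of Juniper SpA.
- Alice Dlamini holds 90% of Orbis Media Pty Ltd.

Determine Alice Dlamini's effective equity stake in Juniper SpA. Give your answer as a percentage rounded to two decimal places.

6.65%

Alice reaches Juniper along 2 paths.
Via Everline → Orbis: 100% × 5% × 7% = 0.35%.
Via Orbis: 90% × 7% = 6.3%.
Total: 0.35% + 6.3% = 6.65%.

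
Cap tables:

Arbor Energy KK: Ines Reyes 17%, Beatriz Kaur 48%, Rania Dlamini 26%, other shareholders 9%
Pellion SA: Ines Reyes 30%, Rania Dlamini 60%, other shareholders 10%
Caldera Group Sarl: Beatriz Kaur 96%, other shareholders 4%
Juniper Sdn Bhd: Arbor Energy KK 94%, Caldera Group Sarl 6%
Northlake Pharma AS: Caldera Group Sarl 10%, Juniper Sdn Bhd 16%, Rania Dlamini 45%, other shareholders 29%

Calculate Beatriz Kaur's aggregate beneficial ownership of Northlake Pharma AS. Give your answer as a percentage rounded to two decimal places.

Beatriz reaches Northlake along 3 paths.
Via Caldera: 96% × 10% = 9.6%.
Via Arbor → Juniper: 48% × 94% × 16% = 7.2192%.
Via Caldera → Juniper: 96% × 6% × 16% = 0.9216%.
Total: 9.6% + 7.2192% + 0.9216% = 17.7408%.
Rounded: 17.74%.

17.74%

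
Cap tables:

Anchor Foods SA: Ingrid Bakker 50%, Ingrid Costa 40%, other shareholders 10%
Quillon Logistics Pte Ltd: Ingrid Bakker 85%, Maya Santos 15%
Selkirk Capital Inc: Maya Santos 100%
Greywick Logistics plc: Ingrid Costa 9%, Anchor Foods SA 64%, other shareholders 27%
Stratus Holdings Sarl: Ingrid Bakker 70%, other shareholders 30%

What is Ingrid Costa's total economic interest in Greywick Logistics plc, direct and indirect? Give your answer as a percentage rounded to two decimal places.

34.60%

Ingrid Costa reaches Greywick along 2 paths.
Direct stake: 9% = 9%.
Via Anchor: 40% × 64% = 25.6%.
Total: 9% + 25.6% = 34.6%.
Rounded: 34.60%.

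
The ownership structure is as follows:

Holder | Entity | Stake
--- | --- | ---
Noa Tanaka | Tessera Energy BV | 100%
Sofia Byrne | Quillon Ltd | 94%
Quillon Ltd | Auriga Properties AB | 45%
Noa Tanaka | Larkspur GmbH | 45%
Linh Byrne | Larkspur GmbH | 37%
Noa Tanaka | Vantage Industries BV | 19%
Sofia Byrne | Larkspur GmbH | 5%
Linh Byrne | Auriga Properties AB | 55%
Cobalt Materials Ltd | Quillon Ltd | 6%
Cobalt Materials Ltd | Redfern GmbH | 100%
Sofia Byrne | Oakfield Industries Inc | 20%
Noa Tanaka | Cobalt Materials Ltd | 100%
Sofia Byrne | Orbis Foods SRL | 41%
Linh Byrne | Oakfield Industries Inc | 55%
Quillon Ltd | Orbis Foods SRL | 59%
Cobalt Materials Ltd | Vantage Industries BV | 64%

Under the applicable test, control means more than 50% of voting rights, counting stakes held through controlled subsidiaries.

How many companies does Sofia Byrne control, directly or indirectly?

2

Sofia holds 94% of Quillon, so Sofia controls Quillon.
Quillon and Sofia together hold 59% + 41% = 100% of Orbis, so Sofia controls Orbis.
No other company's threshold is met.
Sofia controls 2 companies.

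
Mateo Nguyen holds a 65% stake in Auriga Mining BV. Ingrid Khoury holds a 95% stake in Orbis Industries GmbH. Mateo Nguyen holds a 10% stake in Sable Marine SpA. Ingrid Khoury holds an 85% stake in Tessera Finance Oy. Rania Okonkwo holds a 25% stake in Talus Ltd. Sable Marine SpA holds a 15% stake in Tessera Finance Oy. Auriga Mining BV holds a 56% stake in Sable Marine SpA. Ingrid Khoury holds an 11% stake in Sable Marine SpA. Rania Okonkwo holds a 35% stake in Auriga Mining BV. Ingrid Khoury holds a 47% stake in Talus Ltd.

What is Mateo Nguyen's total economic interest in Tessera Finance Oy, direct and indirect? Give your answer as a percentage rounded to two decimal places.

6.96%

Mateo reaches Tessera along 2 paths.
Via Sable: 10% × 15% = 1.5%.
Via Auriga → Sable: 65% × 56% × 15% = 5.46%.
Total: 1.5% + 5.46% = 6.96%.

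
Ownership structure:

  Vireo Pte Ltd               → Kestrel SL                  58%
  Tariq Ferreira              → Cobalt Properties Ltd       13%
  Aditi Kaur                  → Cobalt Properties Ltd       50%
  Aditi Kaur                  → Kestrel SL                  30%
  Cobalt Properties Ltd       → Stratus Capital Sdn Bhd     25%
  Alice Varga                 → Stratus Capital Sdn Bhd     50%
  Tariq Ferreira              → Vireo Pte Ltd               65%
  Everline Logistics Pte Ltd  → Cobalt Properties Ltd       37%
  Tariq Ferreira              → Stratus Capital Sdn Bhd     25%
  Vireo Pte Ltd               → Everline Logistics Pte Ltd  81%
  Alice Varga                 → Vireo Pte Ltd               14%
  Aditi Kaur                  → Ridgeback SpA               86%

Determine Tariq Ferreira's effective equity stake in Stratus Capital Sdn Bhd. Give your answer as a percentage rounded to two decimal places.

Tariq reaches Stratus along 3 paths.
Direct stake: 25% = 25%.
Via Vireo → Everline → Cobalt: 65% × 81% × 37% × 25% = 4.870125%.
Via Cobalt: 13% × 25% = 3.25%.
Total: 25% + 4.870125% + 3.25% = 33.120125%.
Rounded: 33.12%.

33.12%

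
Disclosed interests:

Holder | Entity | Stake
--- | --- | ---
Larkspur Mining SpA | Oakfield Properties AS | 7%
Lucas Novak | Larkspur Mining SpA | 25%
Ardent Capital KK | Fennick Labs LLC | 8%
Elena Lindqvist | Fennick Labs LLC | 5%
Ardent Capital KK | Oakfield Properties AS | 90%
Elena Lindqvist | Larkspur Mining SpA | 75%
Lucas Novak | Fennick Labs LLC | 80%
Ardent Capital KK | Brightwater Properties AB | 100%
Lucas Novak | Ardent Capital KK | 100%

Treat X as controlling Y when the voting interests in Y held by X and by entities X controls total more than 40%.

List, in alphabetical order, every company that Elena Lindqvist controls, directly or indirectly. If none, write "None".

Larkspur Mining SpA

Elena holds 75% of Larkspur, so Elena controls Larkspur.
No other company's threshold is met.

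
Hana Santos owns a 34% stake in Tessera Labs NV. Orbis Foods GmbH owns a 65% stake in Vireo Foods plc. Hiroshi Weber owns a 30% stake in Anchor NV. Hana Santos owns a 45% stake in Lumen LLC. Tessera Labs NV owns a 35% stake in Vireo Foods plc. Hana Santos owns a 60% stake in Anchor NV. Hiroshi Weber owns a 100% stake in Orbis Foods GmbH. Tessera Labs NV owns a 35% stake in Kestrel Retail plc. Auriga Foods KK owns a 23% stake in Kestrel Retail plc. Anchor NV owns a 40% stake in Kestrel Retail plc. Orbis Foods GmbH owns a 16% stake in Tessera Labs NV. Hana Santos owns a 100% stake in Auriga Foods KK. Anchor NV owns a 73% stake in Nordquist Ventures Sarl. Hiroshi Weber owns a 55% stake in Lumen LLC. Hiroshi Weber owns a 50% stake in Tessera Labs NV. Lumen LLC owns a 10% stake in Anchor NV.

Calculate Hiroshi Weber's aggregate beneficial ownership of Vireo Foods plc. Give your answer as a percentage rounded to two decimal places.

Hiroshi reaches Vireo along 3 paths.
Via Orbis: 100% × 65% = 65%.
Via Orbis → Tessera: 100% × 16% × 35% = 5.6%.
Via Tessera: 50% × 35% = 17.5%.
Total: 65% + 5.6% + 17.5% = 88.1%.
Rounded: 88.10%.

88.10%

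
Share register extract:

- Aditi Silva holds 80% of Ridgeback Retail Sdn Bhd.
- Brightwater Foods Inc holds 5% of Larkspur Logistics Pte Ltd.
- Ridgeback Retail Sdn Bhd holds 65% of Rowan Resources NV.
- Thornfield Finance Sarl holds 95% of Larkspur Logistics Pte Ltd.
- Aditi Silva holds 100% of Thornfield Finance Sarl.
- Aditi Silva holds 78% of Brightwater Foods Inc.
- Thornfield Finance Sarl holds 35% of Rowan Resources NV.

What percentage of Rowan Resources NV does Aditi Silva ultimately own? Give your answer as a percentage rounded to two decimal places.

87.00%

Aditi reaches Rowan along 2 paths.
Via Thornfield: 100% × 35% = 35%.
Via Ridgeback: 80% × 65% = 52%.
Total: 35% + 52% = 87%.
Rounded: 87.00%.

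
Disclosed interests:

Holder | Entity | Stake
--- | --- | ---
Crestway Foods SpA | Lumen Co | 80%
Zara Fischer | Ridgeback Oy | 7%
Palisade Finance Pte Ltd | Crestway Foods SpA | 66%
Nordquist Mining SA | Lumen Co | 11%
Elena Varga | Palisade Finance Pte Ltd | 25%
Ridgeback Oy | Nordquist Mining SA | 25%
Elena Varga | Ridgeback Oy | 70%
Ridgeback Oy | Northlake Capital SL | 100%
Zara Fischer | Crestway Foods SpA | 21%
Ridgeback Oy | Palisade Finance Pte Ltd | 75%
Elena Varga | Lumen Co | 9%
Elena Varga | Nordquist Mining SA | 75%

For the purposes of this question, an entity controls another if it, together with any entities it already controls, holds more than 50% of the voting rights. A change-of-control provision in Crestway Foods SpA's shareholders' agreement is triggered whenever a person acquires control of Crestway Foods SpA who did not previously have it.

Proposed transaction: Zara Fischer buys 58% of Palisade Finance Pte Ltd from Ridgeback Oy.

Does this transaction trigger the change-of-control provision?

Yes

The purchase adds only to Zara's holdings (Ridgeback's stake shrinks), so Zara is the only person who could newly come to control Crestway.
Zara's largest direct stake is 21% in Crestway, which does not meet the threshold, so Zara controls no company.
In Crestway, Zara's side holds only 21%, not > 50%.
So before the transaction, Zara does not control Crestway.
After the purchase, Zara holds 58% of Palisade directly, and Ridgeback's stake falls to 17%.
Zara holds 58% of Palisade, so Zara controls Palisade.
Palisade and Zara together hold 66% + 21% = 87% of Crestway, so Zara controls Crestway.
Zara did not control Crestway before and does after, so the clause is triggered.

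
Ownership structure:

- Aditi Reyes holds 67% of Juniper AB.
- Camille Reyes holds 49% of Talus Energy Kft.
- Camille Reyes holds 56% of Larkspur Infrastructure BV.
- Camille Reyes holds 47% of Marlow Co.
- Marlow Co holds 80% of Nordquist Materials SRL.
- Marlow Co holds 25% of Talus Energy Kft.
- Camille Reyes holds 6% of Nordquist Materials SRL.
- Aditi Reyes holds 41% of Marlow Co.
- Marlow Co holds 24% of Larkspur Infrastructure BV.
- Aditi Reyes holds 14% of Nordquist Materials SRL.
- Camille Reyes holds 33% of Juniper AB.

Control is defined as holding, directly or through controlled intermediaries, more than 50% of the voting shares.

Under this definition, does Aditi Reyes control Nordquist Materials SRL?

Aditi holds 67% of Juniper, so Aditi controls Juniper.
In Nordquist, Aditi's side holds only 14%, not > 50%.
So Aditi does not control Nordquist.

No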